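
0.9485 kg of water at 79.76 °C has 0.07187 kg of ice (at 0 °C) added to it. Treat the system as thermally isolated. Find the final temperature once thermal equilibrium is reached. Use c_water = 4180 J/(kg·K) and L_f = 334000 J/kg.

Energy conservation, ΣQ = 0:
fusion: m_ice L_f = 0.07187·334000 = 24005; warm the meltwater: 300.42 T; water: 3964.7(T − 79.76)
4265.1 T = 316227 − 24005 = 292222
T ≈ 68.51 °C — above 0 °C, consistent with complete melting.

T_f ≈ 68.5 °C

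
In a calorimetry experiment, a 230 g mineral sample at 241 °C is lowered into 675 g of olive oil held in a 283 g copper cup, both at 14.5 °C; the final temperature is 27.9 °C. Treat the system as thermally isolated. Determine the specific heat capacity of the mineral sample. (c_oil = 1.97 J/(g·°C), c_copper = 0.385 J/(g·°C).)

Conservation of energy gives ΣQ = 0:
230·c·(27.9 − 241) + 675·1.97·(27.9 − 14.5) + 283·0.385·(27.9 − 14.5) = 0
-49013 c = -19279
c = -19279/-49013 ≈ 0.3933 J/(g·°C)

c ≈ 0.393 J/(g·°C)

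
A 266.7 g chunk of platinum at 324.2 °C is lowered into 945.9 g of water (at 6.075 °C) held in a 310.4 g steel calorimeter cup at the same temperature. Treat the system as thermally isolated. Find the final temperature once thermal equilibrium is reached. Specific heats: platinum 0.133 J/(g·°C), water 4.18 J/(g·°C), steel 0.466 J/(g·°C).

T_f ≈ 8.8 °C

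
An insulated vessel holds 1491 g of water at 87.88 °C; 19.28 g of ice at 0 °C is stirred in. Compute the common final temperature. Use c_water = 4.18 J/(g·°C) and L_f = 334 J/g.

T_f ≈ 85.7 °C

Conservation of energy gives ΣQ = 0:
fusion: m_ice L_f = 19.28·334 = 6439.5
  warm the meltwater: 80.59 T
  water: 6232.4(T − 87.88)
6313 T = 547702 − 6439.5 = 541262
T ≈ 85.74 °C. Since T > 0 °C, the all-ice-melts assumption holds.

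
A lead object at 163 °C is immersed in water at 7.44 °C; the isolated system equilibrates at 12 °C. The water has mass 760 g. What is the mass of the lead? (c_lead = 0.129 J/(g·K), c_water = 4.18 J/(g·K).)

Setting the total heat transfer to zero:
m×0.129×(12 − 163) + 760×4.18×(12 − 7.44) = 0
-19.48 m = -14486
m = -14486/-19.48 ≈ 743.7 g

m ≈ 744 g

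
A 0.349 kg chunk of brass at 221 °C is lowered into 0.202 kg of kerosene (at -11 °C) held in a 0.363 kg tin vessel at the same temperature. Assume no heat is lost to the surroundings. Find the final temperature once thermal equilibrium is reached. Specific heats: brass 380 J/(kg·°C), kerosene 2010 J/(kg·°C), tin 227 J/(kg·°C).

T_f ≈ 38.5 °C

Conservation of energy gives ΣQ = 0:
0.349×380×(T − 221) + 0.202×2010×(T − (-11)) + 0.363×227×(T − (-11)) = 0
621.04 T = 23936
T = 23936/621.04 ≈ 38.54 °C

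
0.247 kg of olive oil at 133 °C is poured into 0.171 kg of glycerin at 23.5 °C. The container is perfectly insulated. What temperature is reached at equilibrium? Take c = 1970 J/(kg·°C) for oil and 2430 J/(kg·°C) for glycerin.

T_f ≈ 82.6 °C

Energy conservation, ΣQ = 0:
0.247·1970·(T − 133) + 0.171·2430·(T − 23.5) = 0
486.59(T − 133) + 415.53(T − 23.5) = 0
902.12 T = 74481
T ≈ 82.56 °C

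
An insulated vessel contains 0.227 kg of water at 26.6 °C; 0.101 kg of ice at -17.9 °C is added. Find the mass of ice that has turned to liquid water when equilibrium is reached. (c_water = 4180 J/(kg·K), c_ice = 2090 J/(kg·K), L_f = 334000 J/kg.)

Water can give up m c ΔT = 0.227×4180×26.6 = 25240 J before reaching 0 °C.
Warming the ice to 0 °C takes 0.101×2090×17.9 = 3778.5 J, leaving 21461 J for melting.
Fully melting the ice requires m_ice L_f = 0.101×334000 = 33734 J.
Since 21461 < 33734 J, not all the ice melts; equilibrium is at 0 °C.
m_melted×334000 = 21461  ⇒  m_melted ≈ 0.06425 kg.

m_melted ≈ 0.0643 kg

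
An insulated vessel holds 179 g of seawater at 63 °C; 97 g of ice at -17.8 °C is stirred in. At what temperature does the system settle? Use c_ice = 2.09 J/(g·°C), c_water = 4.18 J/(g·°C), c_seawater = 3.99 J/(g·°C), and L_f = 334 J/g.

T_f ≈ 8.0 °C

Let T be the final temperature. ΣQ_i = 0:
ice -17.8→0 °C: 97·2.09·17.8 = 3608.6; latent heat to melt: 97·334 = 32398; meltwater 0→T: 97·4.18·T = 405.46 T; seawater cools: 179·3.99·(T − 63) = 714.21(T − 63)
1119.7 T = 44995 − 36007 = 8988.6
T ≈ 8.03 °C (positive, so assuming full melt was valid).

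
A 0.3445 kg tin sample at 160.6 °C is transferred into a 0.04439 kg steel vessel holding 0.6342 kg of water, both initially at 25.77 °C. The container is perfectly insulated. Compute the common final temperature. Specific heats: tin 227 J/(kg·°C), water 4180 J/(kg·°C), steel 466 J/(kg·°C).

Heat gained plus heat lost sum to zero:
0.3445*227*(T − 160.6) + 0.6342*4180*(T − 25.77) + 0.04439*466*(T − 25.77) = 0
78.2(T − 160.6) + 2651(T − 25.77) + 20.69(T − 25.77) = 0
2749.8 T = 81407
T ≈ 29.60 °C

T_f ≈ 29.6 °C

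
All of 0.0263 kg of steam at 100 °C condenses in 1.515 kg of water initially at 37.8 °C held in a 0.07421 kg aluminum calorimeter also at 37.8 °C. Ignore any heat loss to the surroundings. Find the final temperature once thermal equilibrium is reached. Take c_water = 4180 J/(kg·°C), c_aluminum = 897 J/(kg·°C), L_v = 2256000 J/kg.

Let T be the final temperature. ΣQ_i = 0:
latent heat released on condensation: 0.0263·2256000 = 59333; condensed water 100 °C→T: 109.93(T − 100); water warms: 1.515·4180·(T − 37.8) = 6332.7(T − 37.8); aluminum cup: 0.07421·897·(T − 37.8) = 66.57(T − 37.8)
6509.2 T = 59333 + 10993 + 241892 = 312218
T ≈ 47.97 °C — below 100 °C, confirming all the steam condensed.

T_f ≈ 48.0 °C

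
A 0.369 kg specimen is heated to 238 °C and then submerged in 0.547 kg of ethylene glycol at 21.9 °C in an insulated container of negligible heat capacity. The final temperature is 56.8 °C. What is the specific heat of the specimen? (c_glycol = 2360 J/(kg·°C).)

Heat gained plus heat lost sum to zero:
0.369×c×(56.8 − 238) + 0.547×2360×(56.8 − 21.9) = 0
-66.86 c = -45053
c = -45053/-66.86 ≈ 673.8 J/(kg·°C)

c ≈ 674 J/(kg·°C)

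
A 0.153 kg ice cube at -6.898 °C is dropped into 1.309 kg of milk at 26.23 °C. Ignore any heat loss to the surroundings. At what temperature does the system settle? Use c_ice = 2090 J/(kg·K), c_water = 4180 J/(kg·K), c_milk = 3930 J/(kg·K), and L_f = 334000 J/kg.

Heat gained plus heat lost sum to zero:
warm ice to 0 °C: 0.153·2090·(0 − (-6.898)) = 2205.8
  latent heat to melt: 0.153·334000 = 51102
  meltwater 0→T: 0.153·4180·T = 639.54 T
  milk cools: 1.309·3930·(T − 26.23) = 5144.4(T − 26.23)
5783.9 T = 134937 − 53308 = 81629
T ≈ 14.11 °C (positive, so assuming full melt was valid).

T_f ≈ 14.1 °C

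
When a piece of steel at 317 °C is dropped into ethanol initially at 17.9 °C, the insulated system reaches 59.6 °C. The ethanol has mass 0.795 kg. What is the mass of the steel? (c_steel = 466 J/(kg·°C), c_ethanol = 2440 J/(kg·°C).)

Heat gained plus heat lost sum to zero:
m·466·(59.6 − 317) + 0.795·2440·(59.6 − 17.9) = 0
-119948 m = -80890
m = -80890/-119948 ≈ 0.6744 kg

m ≈ 0.674 kg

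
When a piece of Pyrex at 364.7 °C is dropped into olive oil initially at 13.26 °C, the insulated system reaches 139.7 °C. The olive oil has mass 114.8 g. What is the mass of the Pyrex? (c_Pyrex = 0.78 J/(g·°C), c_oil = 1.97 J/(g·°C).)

m ≈ 163 g

Setting the total heat transfer to zero:
m×0.78×(139.7 − 364.7) + 114.8×1.97×(139.7 − 13.26) = 0
-175.5 m = -28595
m = -28595/-175.5 ≈ 162.9 g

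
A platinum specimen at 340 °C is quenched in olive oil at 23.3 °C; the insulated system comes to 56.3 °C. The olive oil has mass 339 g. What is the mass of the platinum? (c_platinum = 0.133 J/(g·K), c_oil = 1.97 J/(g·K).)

m ≈ 584 g

Conservation of energy gives ΣQ = 0:
m×0.133×(56.3 − 340) + 339×1.97×(56.3 − 23.3) = 0
-37.73 m = -22038
m = -22038/-37.73 ≈ 584.1 g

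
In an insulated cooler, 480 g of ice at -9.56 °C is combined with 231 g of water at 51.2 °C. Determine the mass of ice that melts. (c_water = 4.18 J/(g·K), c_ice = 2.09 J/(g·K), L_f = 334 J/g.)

Water can give up m c ΔT = 231×4.18×51.2 = 49438 J before reaching 0 °C.
Of that, 480×2.09×9.56 = 9590.6 J goes to bring the ice to 0 °C, leaving 39847 J.
Melting all 480 g of ice would need 480×334 = 160320 J.
39847 J < 160320 J, so only part of the ice melts and the system sits at 0 °C.
m_melted×334 = 39847  ⇒  m_melted ≈ 119.3 g.

m_melted ≈ 119 g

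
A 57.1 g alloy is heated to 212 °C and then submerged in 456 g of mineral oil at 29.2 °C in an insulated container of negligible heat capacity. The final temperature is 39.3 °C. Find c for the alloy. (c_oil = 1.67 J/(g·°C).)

c ≈ 0.78 J/(g·°C)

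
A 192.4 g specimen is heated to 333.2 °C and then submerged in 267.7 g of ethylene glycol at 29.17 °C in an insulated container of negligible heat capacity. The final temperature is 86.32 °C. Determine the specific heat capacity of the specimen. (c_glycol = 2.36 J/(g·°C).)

c ≈ 0.76 J/(g·°C)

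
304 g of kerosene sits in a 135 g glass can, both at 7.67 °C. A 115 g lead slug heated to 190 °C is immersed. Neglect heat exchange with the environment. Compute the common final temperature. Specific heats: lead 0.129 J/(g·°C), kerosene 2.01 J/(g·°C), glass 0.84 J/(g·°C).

T_f ≈ 11.3 °C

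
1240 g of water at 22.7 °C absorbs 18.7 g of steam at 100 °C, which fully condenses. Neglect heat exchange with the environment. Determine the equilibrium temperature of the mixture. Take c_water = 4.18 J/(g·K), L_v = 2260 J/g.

Conservation of energy gives ΣQ = 0:
condense steam: −18.7·2260 = −42262; condensed water 100 °C→T: 78.17(T − 100); water warms: 1240·4.18·(T − 22.7) = 5183.2(T − 22.7)
5261.4 T = 42262 + 7816.6 + 117659 = 167737
T ≈ 31.88 °C, under the boiling point, so the assumption holds.

T_f ≈ 31.9 °C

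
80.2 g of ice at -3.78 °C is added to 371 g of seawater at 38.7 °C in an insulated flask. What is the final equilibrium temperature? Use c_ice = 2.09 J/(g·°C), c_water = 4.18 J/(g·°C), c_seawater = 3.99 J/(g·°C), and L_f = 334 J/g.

Let T be the final temperature. ΣQ_i = 0:
ice -3.78→0 °C: 80.2·2.09·3.78 = 633.6; melt ice: 80.2·334 = 26787; warm the meltwater: 335.24 T; seawater cools: 371·3.99·(T − 38.7) = 1480.3(T − 38.7)
1815.5 T = 57287 − 27420 = 29867
T ≈ 16.45 °C (positive, so assuming full melt was valid).

T_f ≈ 16.5 °C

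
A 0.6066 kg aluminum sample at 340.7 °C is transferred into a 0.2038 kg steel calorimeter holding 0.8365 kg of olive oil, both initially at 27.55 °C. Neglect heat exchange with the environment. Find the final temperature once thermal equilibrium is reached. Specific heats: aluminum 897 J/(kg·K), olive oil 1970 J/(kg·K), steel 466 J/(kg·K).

T_f ≈ 102.1 °C

Heat gained plus heat lost sum to zero:
0.6066×897×(T − 340.7) + 0.8365×1970×(T − 27.55) + 0.2038×466×(T − 27.55) = 0
(544.12 + 1647.9 + 94.97) T = 544.12×340.7 + 1647.9×27.55 + 94.97×27.55
T = 233398/2287 ≈ 102.05 °C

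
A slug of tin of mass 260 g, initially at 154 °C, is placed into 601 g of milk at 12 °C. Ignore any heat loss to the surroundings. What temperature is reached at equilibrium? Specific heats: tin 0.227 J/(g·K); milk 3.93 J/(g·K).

Heat gained plus heat lost sum to zero:
260×0.227×(T − 154) + 601×3.93×(T − 12) = 0
59.02(T − 154) + 2361.9(T − 12) = 0
(59.02 + 2361.9) T = 59.02×154 + 2361.9×12
T ≈ 15.46 °C

T_f ≈ 15.5 °C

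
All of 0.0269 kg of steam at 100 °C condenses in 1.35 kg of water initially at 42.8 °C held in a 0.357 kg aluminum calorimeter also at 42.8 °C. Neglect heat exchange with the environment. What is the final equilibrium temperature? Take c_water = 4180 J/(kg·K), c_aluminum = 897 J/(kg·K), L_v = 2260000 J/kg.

T_f ≈ 53.9 °C

Net heat exchanged in the isolated system is zero:
steam→water at 100 °C releases m L_v = 0.0269·2260000 = 60794; condensate cools 100→T: 0.0269·4180·(T − 100) = 112.44(T − 100); water warms: 1.35·4180·(T − 42.8) = 5643(T − 42.8); cup: 320.23(T − 42.8)
6075.7 T = 60794 + 11244 + 255226 = 327264
T ≈ 53.86 °C — below 100 °C, confirming all the steam condensed.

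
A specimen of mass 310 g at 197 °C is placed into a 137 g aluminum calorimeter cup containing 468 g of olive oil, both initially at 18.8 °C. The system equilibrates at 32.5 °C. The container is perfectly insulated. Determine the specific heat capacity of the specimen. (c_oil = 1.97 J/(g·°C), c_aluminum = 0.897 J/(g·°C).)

c ≈ 0.281 J/(g·°C)

Heat gained plus heat lost sum to zero:
310×c×(32.5 − 197) + 468×1.97×(32.5 − 18.8) + 137×0.897×(32.5 − 18.8) = 0
-50995 c = -14314
c = -14314/-50995 ≈ 0.2807 J/(g·°C)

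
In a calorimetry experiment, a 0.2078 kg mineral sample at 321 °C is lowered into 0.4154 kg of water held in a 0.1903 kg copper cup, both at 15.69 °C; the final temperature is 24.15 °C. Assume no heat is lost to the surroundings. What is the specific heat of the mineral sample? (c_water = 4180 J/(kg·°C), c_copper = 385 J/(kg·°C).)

Net heat exchanged in the isolated system is zero:
0.2078×c×(24.15 − 321) + 0.4154×4180×(24.15 − 15.69) + 0.1903×385×(24.15 − 15.69) = 0
-61.69 c = -15310
c = -15310/-61.69 ≈ 248.2 J/(kg·°C)

c ≈ 248 J/(kg·°C)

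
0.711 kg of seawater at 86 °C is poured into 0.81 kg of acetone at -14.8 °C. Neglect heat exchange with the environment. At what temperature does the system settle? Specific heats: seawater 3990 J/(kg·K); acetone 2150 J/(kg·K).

T_f ≈ 47.7 °C

Net heat exchanged in the isolated system is zero:
0.711·3990·(T − 86) + 0.81·2150·(T − (-14.8)) = 0
(2836.9 + 1741.5) T = 2836.9·86 + 1741.5·(-14.8)
T = 218198 / 4578.4 = 47.7 °C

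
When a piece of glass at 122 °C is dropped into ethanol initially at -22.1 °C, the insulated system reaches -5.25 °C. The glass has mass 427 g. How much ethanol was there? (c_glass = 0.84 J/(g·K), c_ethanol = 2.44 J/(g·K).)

m ≈ 1110 g

Energy conservation, ΣQ = 0:
427×0.84×(-5.25 − 122) + m×2.44×(-5.25 − (-22.1)) = 0
41.11 m = 45642
m = 45642/41.11 ≈ 1110 g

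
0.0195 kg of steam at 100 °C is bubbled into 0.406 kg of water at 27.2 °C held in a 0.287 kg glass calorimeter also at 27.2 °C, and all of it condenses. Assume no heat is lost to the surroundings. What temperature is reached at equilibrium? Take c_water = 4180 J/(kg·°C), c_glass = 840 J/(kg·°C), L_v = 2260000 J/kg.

Let T be the final temperature. ΣQ_i = 0:
steam→water at 100 °C releases m L_v = 0.0195·2260000 = 44070
  condensed water 100 °C→T: 81.51(T − 100)
  original water: 1697.1(T − 27.2)
  cup: 241.08(T − 27.2)
2019.7 T = 44070 + 8151 + 52718 = 104939
T ≈ 51.96 °C (< 100 °C, so full condensation is consistent).

T_f ≈ 52.0 °C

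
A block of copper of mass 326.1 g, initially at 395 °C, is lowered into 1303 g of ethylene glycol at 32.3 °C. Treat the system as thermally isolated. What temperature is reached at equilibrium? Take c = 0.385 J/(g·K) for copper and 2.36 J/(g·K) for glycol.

T_f ≈ 46.5 °C

Net heat exchanged in the isolated system is zero:
326.1*0.385*(T − 395) + 1303*2.36*(T − 32.3) = 0
125.55(T − 395) + 3075.1(T − 32.3) = 0
(125.55 + 3075.1) T = 125.55*395 + 3075.1*32.3
T = 148917/3200.6 ≈ 46.53 °C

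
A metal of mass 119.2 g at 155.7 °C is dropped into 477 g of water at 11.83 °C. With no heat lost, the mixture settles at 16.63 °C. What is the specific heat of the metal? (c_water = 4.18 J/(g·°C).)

c ≈ 0.577 J/(g·°C)

m_s c (T_s − T_f) = m_water c_water (T_f − T_0):
119.2·c·(155.7 − 16.63) = 477·4.18·(16.63 − 11.83)
16577 c = 9570.5  ⇒  c ≈ 0.5773 J/(g·°C)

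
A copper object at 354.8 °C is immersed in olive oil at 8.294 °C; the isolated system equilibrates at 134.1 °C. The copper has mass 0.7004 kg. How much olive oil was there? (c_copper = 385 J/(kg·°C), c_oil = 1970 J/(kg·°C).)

Setting the total heat transfer to zero:
0.7004·385·(134.1 − 354.8) + m·1970·(134.1 − 8.294) = 0
247838 m = 59513
m = 59513/247838 ≈ 0.2401 kg

m ≈ 0.24 kg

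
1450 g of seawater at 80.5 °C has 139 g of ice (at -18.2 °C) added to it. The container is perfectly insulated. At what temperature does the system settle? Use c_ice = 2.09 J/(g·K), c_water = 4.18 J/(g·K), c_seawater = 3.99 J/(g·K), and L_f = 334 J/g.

T_f ≈ 65.0 °C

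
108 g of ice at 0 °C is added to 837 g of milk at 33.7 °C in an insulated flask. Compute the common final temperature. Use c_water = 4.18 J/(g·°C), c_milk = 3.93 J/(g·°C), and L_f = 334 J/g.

Energy conservation, ΣQ = 0:
melt ice: 108×334 = 36072
  warm the meltwater: 451.44 T
  milk: 3289.4(T − 33.7)
3740.9 T = 110853 − 36072 = 74781
T ≈ 19.99 °C (positive, so assuming full melt was valid).

T_f ≈ 20.0 °C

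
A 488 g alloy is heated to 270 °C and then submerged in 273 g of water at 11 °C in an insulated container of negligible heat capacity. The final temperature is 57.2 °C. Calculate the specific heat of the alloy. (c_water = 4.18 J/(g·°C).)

c ≈ 0.508 J/(g·°C)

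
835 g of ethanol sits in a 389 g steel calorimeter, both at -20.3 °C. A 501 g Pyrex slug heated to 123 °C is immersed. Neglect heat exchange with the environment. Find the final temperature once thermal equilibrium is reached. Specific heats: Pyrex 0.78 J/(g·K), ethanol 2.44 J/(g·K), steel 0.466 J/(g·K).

Taking heat into each body as positive, Σ m c ΔT = 0:
501*0.78*(T − 123) + 835*2.44*(T − (-20.3)) + 389*0.466*(T − (-20.3)) = 0
390.78(T − 123) + 2037.4(T − (-20.3)) + 181.27(T − (-20.3)) = 0
(390.78 + 2037.4 + 181.27) T = 390.78*123 + 2037.4*(-20.3) + 181.27*(-20.3)
T ≈ 1.16 °C

T_f ≈ 1.2 °C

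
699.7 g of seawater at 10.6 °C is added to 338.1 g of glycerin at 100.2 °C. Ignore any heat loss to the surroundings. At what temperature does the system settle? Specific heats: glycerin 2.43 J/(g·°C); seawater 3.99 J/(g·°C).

T_f ≈ 31.0 °C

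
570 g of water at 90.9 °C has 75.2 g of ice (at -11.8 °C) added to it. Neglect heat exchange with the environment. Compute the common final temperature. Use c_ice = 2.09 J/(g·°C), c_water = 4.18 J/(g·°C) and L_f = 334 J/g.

Setting the total heat transfer to zero:
warm ice to 0 °C: 75.2×2.09×(0 − (-11.8)) = 1854.6
  latent heat to melt: 75.2×334 = 25117
  meltwater 0→T: 75.2×4.18×T = 314.34 T
  water cools: 570×4.18×(T − 90.9) = 2382.6(T − 90.9)
2696.9 T = 216578 − 26971 = 189607
T ≈ 70.30 °C — above 0 °C, consistent with complete melting.

T_f ≈ 70.3 °C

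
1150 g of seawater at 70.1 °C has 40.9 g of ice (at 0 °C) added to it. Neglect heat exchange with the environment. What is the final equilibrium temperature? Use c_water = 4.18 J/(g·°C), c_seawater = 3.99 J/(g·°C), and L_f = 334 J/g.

T_f ≈ 64.7 °C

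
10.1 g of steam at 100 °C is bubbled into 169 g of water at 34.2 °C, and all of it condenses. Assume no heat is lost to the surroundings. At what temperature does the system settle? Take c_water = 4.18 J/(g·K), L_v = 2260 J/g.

Sum of m c ΔT and latent-heat terms is zero:
steam→water at 100 °C releases m L_v = 10.1×2260 = 22826; condensate cools 100→T: 10.1×4.18×(T − 100) = 42.22(T − 100); original water: 706.42(T − 34.2)
748.64 T = 22826 + 4221.8 + 24160 = 51207
T ≈ 68.40 °C, under the boiling point, so the assumption holds.

T_f ≈ 68.4 °C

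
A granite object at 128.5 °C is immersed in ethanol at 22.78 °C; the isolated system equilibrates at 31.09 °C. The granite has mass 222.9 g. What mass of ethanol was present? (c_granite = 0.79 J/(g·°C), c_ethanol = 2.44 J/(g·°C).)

m ≈ 846 g

Energy conservation, ΣQ = 0:
222.9×0.79×(31.09 − 128.5) + m×2.44×(31.09 − 22.78) = 0
20.28 m = 17153
m = 17153/20.28 ≈ 846 g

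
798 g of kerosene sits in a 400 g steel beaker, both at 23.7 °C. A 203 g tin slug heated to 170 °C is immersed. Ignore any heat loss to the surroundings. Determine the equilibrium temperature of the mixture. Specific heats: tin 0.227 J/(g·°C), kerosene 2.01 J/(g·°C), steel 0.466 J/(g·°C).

T_f ≈ 27.4 °C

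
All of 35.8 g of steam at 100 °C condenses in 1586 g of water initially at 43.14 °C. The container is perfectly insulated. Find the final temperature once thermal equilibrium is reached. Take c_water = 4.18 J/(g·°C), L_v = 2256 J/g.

T_f ≈ 56.3 °C

Heat gained plus heat lost sum to zero:
latent heat released on condensation: 35.8·2256 = 80765
  condensed water 100 °C→T: 149.64(T − 100)
  original water: 6629.5(T − 43.14)
6779.1 T = 80765 + 14964 + 285996 = 381725
T ≈ 56.31 °C, under the boiling point, so the assumption holds.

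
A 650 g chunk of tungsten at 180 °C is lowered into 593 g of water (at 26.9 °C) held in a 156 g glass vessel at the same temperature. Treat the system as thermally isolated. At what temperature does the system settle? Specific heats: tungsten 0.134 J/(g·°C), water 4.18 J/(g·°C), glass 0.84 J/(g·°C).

Net heat exchanged in the isolated system is zero:
650*0.134*(T − 180) + 593*4.18*(T − 26.9) + 156*0.84*(T − 26.9) = 0
87.1(T − 180) + 2478.7(T − 26.9) + 131.04(T − 26.9) = 0
(87.1 + 2478.7 + 131.04) T = 87.1*180 + 2478.7*26.9 + 131.04*26.9
T = 85881/2696.9 ≈ 31.84 °C

T_f ≈ 31.8 °C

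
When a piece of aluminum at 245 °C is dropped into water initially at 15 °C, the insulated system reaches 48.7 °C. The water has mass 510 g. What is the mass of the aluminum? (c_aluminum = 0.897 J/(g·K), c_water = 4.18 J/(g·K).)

m ≈ 408 g

Heat lost by the aluminum = heat gained by the water:
m×0.897×(245 − 48.7) = 510×4.18×(48.7 − 15)
176.08 m = 71842  ⇒  m ≈ 408 g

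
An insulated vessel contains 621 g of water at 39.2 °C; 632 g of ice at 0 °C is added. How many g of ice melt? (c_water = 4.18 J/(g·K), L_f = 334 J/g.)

m_melted ≈ 305 g

Heat available from the water dropping to 0 °C: 621·4.18·39.2 = 101755 J.
To melt every bit of ice: 632·334 = 211088 J.
Since 101755 < 211088 J, not all the ice melts; equilibrium is at 0 °C.
m_melted·334 = 101755  ⇒  m_melted ≈ 304.7 g.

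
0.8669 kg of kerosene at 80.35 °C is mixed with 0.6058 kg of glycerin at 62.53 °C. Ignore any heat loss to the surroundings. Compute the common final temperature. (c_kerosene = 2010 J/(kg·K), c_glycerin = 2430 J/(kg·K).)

T_f ≈ 72.2 °C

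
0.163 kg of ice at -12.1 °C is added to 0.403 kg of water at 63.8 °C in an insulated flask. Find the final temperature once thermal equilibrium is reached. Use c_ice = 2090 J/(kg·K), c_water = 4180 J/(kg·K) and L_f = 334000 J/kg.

T_f ≈ 20.7 °C

Energy conservation, ΣQ = 0:
ice -12.1→0 °C: 0.163×2090×12.1 = 4122.1
  latent heat to melt: 0.163×334000 = 54442
  meltwater 0→T: 0.163×4180×T = 681.34 T
  water cools: 0.403×4180×(T − 63.8) = 1684.5(T − 63.8)
2365.9 T = 107474 − 58564 = 48910
T ≈ 20.67 °C (positive, so assuming full melt was valid).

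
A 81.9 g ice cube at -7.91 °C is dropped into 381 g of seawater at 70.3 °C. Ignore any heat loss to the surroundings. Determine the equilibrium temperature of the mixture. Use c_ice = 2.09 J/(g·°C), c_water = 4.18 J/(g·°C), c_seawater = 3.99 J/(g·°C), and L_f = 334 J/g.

T_f ≈ 42.0 °C

Setting the total heat transfer to zero:
ice -7.91→0 °C: 81.9×2.09×7.91 = 1354; melt ice: 81.9×334 = 27355; meltwater 0→T: 81.9×4.18×T = 342.34 T; seawater cools: 381×3.99×(T − 70.3) = 1520.2(T − 70.3)
1862.5 T = 106869 − 28709 = 78161
T ≈ 41.96 °C. Since T > 0 °C, the all-ice-melts assumption holds.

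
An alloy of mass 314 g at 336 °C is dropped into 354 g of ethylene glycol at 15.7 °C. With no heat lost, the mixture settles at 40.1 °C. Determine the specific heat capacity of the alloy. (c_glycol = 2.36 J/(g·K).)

c ≈ 0.219 J/(g·K)

Heat lost by the alloy = heat gained by the glycol:
314×c×(336 − 40.1) = 354×2.36×(40.1 − 15.7)
92913 c = 20385  ⇒  c ≈ 0.2194 J/(g·K)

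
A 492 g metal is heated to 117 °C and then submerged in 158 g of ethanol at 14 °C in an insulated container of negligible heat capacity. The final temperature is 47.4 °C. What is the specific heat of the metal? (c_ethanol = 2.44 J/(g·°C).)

c ≈ 0.376 J/(g·°C)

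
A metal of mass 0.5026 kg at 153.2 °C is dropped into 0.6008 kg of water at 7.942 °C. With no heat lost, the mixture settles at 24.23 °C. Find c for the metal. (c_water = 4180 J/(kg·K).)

Conservation of energy gives ΣQ = 0:
0.5026×c×(24.23 − 153.2) + 0.6008×4180×(24.23 − 7.942) = 0
-64.82 c = -40905
c = -40905/-64.82 ≈ 631 J/(kg·K)

c ≈ 631 J/(kg·K)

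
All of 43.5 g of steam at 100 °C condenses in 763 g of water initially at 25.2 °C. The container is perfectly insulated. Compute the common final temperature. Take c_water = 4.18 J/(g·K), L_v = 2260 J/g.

T_f ≈ 58.4 °C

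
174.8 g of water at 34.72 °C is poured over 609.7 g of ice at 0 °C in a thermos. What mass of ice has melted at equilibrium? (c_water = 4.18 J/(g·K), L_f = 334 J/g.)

m_melted ≈ 76 g

Water can give up m c ΔT = 174.8×4.18×34.72 = 25369 J before reaching 0 °C.
Melting all 609.7 g of ice would need 609.7×334 = 203640 J.
That's not enough to melt it all — equilibrium is at 0 °C with ice remaining.
m_melted×334 = 25369  ⇒  m_melted ≈ 75.95 g.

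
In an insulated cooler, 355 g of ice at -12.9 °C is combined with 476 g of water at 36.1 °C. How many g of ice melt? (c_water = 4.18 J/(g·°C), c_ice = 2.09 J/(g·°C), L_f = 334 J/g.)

m_melted ≈ 186 g

Water can give up m c ΔT = 476·4.18·36.1 = 71827 J before reaching 0 °C.
Warming the ice to 0 °C takes 355·2.09·12.9 = 9571.2 J, leaving 62256 J for melting.
Fully melting the ice requires m_ice L_f = 355·334 = 118570 J.
62256 J < 118570 J, so only part of the ice melts and the system sits at 0 °C.
m_melted·334 = 62256  ⇒  m_melted ≈ 186.4 g.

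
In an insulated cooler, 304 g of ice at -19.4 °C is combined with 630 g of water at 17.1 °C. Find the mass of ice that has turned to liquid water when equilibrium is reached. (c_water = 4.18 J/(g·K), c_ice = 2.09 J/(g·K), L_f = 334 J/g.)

Cooling the water to 0 °C releases 630·4.18·17.1 = 45031 J.
Warming the ice to 0 °C takes 304·2.09·19.4 = 12326 J, leaving 32705 J for melting.
Melting all 304 g of ice would need 304·334 = 101536 J.
That's not enough to melt it all — equilibrium is at 0 °C with ice remaining.
m_melted·334 = 32705  ⇒  m_melted ≈ 97.92 g.

m_melted ≈ 97.9 g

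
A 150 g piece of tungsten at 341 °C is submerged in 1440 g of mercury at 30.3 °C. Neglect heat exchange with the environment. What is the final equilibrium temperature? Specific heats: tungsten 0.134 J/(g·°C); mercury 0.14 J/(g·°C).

Setting the total heat transfer to zero:
150×0.134×(T − 341) + 1440×0.14×(T − 30.3) = 0
20.1(T − 341) + 201.6(T − 30.3) = 0
221.7 T = 12963
T ≈ 58.47 °C

T_f ≈ 58.5 °C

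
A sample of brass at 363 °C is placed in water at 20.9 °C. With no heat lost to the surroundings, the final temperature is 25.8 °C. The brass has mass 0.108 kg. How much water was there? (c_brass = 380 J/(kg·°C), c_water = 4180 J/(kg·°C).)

m ≈ 0.676 kg

Heat lost by the brass = heat gained by the water:
0.108·380·(363 − 25.8) = m·4180·(25.8 − 20.9)
20482 m = 13839  ⇒  m ≈ 0.6757 kg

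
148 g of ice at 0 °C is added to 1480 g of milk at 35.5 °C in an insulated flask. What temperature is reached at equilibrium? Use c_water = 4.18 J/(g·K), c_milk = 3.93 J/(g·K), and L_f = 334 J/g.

Let T be the final temperature. ΣQ_i = 0:
melt ice: 148·334 = 49432; meltwater 0→T: 148·4.18·T = 618.64 T; milk cools: 1480·3.93·(T − 35.5) = 5816.4(T − 35.5)
6435 T = 206482 − 49432 = 157050
T ≈ 24.41 °C (positive, so assuming full melt was valid).

T_f ≈ 24.4 °C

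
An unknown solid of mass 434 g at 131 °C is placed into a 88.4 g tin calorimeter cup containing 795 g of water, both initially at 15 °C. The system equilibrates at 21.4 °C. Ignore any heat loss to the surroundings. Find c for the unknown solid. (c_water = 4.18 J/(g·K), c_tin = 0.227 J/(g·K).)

c ≈ 0.45 J/(g·K)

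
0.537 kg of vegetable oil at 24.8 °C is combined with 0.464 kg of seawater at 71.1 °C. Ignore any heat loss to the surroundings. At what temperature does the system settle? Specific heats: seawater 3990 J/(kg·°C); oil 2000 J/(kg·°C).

T_f ≈ 54.1 °C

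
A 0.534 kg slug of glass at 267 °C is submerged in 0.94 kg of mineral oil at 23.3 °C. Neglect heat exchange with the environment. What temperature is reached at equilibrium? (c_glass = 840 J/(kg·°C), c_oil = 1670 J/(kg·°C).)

Let T be the final temperature. ΣQ_i = 0:
0.534·840·(T − 267) + 0.94·1670·(T − 23.3) = 0
448.56(T − 267) + 1569.8(T − 23.3) = 0
2018.4 T = 156342
T = 156342 / 2018.4 = 77.5 °C

T_f ≈ 77.5 °C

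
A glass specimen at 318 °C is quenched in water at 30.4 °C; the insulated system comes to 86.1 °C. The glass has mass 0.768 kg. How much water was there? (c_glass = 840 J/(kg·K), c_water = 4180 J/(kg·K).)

Taking heat into each body as positive, Σ m c ΔT = 0:
0.768×840×(86.1 − 318) + m×4180×(86.1 − 30.4) = 0
232826 m = 149603
m = 149603/232826 ≈ 0.6426 kg

m ≈ 0.643 kg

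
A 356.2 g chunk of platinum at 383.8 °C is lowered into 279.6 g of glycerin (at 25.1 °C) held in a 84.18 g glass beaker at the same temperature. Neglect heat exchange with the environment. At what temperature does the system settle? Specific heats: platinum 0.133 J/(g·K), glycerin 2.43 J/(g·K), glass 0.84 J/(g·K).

Heat gained plus heat lost sum to zero:
356.2*0.133*(T − 383.8) + 279.6*2.43*(T − 25.1) + 84.18*0.84*(T − 25.1) = 0
47.37(T − 383.8) + 679.43(T − 25.1) + 70.71(T − 25.1) = 0
(47.37 + 679.43 + 70.71) T = 47.37*383.8 + 679.43*25.1 + 70.71*25.1
T = 37011/797.51 ≈ 46.41 °C

T_f ≈ 46.4 °C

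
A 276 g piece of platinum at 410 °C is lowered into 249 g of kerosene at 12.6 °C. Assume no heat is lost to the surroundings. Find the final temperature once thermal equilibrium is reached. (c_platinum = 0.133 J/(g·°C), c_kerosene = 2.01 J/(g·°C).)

T_f ≈ 39.8 °C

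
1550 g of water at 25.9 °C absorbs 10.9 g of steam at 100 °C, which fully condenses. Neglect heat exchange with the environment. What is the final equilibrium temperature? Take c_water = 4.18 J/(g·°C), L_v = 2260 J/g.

T_f ≈ 30.2 °C

Conservation of energy gives ΣQ = 0:
steam→water at 100 °C releases m L_v = 10.9·2260 = 24634; condensate cools 100→T: 10.9·4.18·(T − 100) = 45.56(T − 100); water warms: 1550·4.18·(T − 25.9) = 6479(T − 25.9)
6524.6 T = 24634 + 4556.2 + 167806 = 196996
T ≈ 30.19 °C (< 100 °C, so full condensation is consistent).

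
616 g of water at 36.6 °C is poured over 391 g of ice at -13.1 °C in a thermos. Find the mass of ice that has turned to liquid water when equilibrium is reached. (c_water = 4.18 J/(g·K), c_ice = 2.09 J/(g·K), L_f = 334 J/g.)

Heat available from the water dropping to 0 °C: 616·4.18·36.6 = 94241 J.
Of that, 391·2.09·13.1 = 10705 J goes to bring the ice to 0 °C, leaving 83535 J.
Melting all 391 g of ice would need 391·334 = 130594 J.
83535 J < 130594 J, so only part of the ice melts and the system sits at 0 °C.
m_melt = 83535 / L_f = 250.1 g.

m_melted ≈ 250 g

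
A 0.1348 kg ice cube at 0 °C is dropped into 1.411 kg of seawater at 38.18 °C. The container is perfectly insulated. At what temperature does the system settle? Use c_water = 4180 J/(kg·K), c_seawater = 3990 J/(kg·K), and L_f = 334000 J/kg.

T_f ≈ 27.4 °C

Setting the total heat transfer to zero:
fusion: m_ice L_f = 0.1348·334000 = 45023; warm the meltwater: 563.46 T; seawater cools: 1.411·3990·(T − 38.18) = 5629.9(T − 38.18)
6193.4 T = 214949 − 45023 = 169926
T ≈ 27.44 °C (positive, so assuming full melt was valid).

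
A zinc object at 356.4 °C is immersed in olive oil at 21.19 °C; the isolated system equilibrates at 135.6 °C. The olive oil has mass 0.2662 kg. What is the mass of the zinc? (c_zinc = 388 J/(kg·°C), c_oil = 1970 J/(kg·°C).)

Taking heat into each body as positive, Σ m c ΔT = 0:
m·388·(135.6 − 356.4) + 0.2662·1970·(135.6 − 21.19) = 0
-85670 m = -59998
m = -59998/-85670 ≈ 0.7003 kg

m ≈ 0.7 kg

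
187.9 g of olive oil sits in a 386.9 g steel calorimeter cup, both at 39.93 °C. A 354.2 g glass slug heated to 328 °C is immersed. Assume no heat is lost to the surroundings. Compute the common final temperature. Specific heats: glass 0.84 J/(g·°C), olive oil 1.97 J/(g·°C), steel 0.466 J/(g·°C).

T_f ≈ 141.0 °C

T_f is the heat-capacity-weighted average of the initial temperatures:
T_f = (297.53×328 + 370.16×39.93 + 180.3×39.93) / (297.53 + 370.16 + 180.3)
    = 119569 / 847.99 ≈ 141.00 °C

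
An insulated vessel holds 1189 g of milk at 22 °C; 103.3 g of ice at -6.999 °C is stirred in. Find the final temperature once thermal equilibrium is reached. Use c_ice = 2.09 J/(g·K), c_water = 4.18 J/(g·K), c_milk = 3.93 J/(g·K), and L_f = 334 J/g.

Conservation of energy gives ΣQ = 0:
ice -6.999→0 °C: 103.3×2.09×6.999 = 1511.1; melt ice: 103.3×334 = 34502; warm the meltwater: 431.79 T; milk cools: 1189×3.93×(T − 22) = 4672.8(T − 22)
5104.6 T = 102801 − 36013 = 66788
T ≈ 13.08 °C (positive, so assuming full melt was valid).

T_f ≈ 13.1 °C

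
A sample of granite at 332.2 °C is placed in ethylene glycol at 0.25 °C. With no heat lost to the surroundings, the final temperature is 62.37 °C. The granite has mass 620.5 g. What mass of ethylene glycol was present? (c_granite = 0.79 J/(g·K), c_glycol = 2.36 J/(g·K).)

m ≈ 902 g

Heat gained plus heat lost sum to zero:
620.5·0.79·(62.37 − 332.2) + m·2.36·(62.37 − 0.25) = 0
146.6 m = 132269
m = 132269/146.6 ≈ 902.2 g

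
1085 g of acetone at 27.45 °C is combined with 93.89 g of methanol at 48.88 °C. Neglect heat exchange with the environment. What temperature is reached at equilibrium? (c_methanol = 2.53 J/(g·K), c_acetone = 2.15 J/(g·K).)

T_f ≈ 29.4 °C

Let T be the final temperature. ΣQ_i = 0:
93.89×2.53×(T − 48.88) + 1085×2.15×(T − 27.45) = 0
237.54(T − 48.88) + 2332.8(T − 27.45) = 0
(237.54 + 2332.8) T = 237.54×48.88 + 2332.8×27.45
T = 75645 / 2570.3 = 29.4 °C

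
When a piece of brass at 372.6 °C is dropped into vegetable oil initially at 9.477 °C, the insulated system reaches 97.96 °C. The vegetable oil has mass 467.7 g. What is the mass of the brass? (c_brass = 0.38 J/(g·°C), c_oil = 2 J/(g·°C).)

Heat gained plus heat lost sum to zero:
m·0.38·(97.96 − 372.6) + 467.7·2·(97.96 − 9.477) = 0
-104.36 m = -82767
m = -82767/-104.36 ≈ 793.1 g

m ≈ 793 g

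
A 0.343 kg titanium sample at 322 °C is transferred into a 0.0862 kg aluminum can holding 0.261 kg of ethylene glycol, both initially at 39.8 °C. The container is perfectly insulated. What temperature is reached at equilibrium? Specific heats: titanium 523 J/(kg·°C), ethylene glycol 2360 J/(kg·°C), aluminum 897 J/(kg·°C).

Net heat exchanged in the isolated system is zero:
0.343·523·(T − 322) + 0.261·2360·(T − 39.8) + 0.0862·897·(T − 39.8) = 0
179.39(T − 322) + 615.96(T − 39.8) + 77.32(T − 39.8) = 0
872.67 T = 85356
T ≈ 97.81 °C

T_f ≈ 97.8 °C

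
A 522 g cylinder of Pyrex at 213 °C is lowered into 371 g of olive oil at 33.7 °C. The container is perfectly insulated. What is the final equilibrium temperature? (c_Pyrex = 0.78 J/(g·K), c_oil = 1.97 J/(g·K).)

|Q_Pyrex| = |Q_oil|:
522*0.78*(213 − T) = 371*1.97*(T − 33.7)
407.16(213 − T) = 730.87(T − 33.7)
1138 T = 111355  ⇒  T ≈ 97.85 °C

T_f ≈ 97.8 °C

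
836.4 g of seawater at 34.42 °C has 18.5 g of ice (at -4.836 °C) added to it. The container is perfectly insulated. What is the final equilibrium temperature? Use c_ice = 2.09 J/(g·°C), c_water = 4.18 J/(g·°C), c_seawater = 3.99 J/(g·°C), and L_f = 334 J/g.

T_f ≈ 31.8 °C

Energy conservation, ΣQ = 0:
ice -4.836→0 °C: 18.5×2.09×4.836 = 186.98
  melt ice: 18.5×334 = 6179
  meltwater 0→T: 18.5×4.18×T = 77.33 T
  seawater cools: 836.4×3.99×(T − 34.42) = 3337.2(T − 34.42)
3414.6 T = 114868 − 6366 = 108502
T ≈ 31.78 °C. Since T > 0 °C, the all-ice-melts assumption holds.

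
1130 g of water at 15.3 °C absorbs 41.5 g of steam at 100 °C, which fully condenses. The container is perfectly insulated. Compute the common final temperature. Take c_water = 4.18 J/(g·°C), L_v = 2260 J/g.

Heat gained plus heat lost sum to zero:
steam→water at 100 °C releases m L_v = 41.5·2260 = 93790; condensed water 100 °C→T: 173.47(T − 100); water warms: 1130·4.18·(T − 15.3) = 4723.4(T − 15.3)
4896.9 T = 93790 + 17347 + 72268 = 183405
T ≈ 37.45 °C, under the boiling point, so the assumption holds.

T_f ≈ 37.5 °C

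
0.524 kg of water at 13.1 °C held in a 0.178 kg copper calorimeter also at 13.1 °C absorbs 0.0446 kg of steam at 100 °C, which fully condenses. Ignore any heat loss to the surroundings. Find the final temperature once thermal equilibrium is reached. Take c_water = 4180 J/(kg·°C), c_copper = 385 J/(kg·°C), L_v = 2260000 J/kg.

Conservation of energy gives ΣQ = 0:
latent heat released on condensation: 0.0446·2260000 = 100796
  condensed water 100 °C→T: 186.43(T − 100)
  water warms: 0.524·4180·(T − 13.1) = 2190.3(T − 13.1)
  copper cup: 0.178·385·(T − 13.1) = 68.53(T − 13.1)
2445.3 T = 100796 + 18643 + 29591 = 149030
T ≈ 60.95 °C, under the boiling point, so the assumption holds.

T_f ≈ 60.9 °C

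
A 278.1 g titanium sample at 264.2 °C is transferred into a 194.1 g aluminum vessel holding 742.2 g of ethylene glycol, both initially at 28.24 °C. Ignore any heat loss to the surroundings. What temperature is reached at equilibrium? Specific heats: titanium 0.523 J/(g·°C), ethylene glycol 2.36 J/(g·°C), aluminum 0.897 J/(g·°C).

T_f ≈ 44.8 °C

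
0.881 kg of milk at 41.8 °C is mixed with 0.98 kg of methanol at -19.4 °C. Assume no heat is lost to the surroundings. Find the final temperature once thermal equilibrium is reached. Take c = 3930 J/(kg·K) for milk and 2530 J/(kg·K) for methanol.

T_f ≈ 16.3 °C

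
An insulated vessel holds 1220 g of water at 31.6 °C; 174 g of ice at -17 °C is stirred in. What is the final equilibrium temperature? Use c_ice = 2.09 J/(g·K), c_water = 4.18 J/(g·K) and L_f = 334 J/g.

Energy balance with sensible and latent terms:
ice -17→0 °C: 174·2.09·17 = 6182.2
  melt ice: 174·334 = 58116
  meltwater 0→T: 174·4.18·T = 727.32 T
  water cools: 1220·4.18·(T − 31.6) = 5099.6(T − 31.6)
5826.9 T = 161147 − 64298 = 96849
T ≈ 16.62 °C (positive, so assuming full melt was valid).

T_f ≈ 16.6 °C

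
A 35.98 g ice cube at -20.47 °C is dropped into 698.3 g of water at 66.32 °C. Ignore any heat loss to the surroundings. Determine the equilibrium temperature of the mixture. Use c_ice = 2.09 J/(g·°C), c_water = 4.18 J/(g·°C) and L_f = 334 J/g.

Energy balance with sensible and latent terms:
ice -20.47→0 °C: 35.98·2.09·20.47 = 1539.3
  latent heat to melt: 35.98·334 = 12017
  warm the meltwater: 150.4 T
  water: 2918.9(T − 66.32)
3069.3 T = 193581 − 13557 = 180024
T ≈ 58.65 °C — above 0 °C, consistent with complete melting.

T_f ≈ 58.7 °C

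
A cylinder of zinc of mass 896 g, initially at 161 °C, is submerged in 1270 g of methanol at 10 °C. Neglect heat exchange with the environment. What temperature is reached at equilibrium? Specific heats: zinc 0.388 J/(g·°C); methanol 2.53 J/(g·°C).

T_f ≈ 24.7 °C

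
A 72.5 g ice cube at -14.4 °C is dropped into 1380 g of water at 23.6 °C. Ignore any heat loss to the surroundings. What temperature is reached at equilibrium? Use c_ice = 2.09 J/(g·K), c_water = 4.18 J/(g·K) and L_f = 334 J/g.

T_f ≈ 18.1 °C

Net heat exchanged in the isolated system is zero:
ice -14.4→0 °C: 72.5·2.09·14.4 = 2182
  latent heat to melt: 72.5·334 = 24215
  warm the meltwater: 303.05 T
  water: 5768.4(T − 23.6)
6071.4 T = 136134 − 26397 = 109737
T ≈ 18.07 °C — above 0 °C, consistent with complete melting.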